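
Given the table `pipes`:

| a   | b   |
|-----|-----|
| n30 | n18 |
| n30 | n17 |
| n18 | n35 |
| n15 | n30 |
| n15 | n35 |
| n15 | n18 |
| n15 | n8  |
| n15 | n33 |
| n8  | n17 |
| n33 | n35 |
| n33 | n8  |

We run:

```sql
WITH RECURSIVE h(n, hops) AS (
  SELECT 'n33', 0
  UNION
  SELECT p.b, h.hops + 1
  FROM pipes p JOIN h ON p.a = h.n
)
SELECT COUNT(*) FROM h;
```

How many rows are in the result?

4

Base: (n33, hops=0).
Iteration 1: edges from {n33} -> (n35, hops=1), (n8, hops=1).
Iteration 2: edges from {n35,n8} -> (n17, hops=2).
Iteration 3: no outgoing edges from {n17}; recursion stops.
Total rows emitted: 4.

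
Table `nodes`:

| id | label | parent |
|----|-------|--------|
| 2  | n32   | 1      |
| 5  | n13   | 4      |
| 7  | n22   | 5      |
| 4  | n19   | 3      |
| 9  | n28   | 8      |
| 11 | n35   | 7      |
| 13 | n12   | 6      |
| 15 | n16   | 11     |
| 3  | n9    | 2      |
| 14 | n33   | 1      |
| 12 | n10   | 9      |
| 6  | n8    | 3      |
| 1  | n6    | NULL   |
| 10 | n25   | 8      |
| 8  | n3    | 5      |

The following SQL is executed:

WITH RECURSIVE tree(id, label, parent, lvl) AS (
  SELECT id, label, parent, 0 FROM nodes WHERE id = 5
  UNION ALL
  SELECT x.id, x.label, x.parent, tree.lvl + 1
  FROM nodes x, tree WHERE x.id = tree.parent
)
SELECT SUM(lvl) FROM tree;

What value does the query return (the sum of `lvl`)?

10

Base: id=5 (n13), parent=4, lvl 0.
Iteration 1: join on id=4 -> n19 (id 4, parent=3, lvl 1).
Iteration 2: join on id=3 -> n9 (id 3, parent=2, lvl 2).
Iteration 3: join on id=2 -> n32 (id 2, parent=1, lvl 3).
Iteration 4: join on id=1 -> n6 (id 1, parent=NULL, lvl 4).
Iteration 5: parent is NULL; no match; recursion stops.
SUM(lvl) = 0 + 1 + 2 + 3 + 4 = 10.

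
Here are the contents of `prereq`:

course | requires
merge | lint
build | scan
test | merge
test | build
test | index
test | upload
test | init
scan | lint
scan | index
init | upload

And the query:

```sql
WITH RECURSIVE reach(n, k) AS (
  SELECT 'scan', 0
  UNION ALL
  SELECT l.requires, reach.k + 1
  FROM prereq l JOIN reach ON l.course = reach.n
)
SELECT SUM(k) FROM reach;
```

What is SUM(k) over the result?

Base: (scan, k=0).
Iteration 1: edges from {scan} -> (index, k=1), (lint, k=1).
Iteration 2: no outgoing edges from {index,lint}; recursion stops.
SUM(k) = 0 + 1 + 1 = 2.

2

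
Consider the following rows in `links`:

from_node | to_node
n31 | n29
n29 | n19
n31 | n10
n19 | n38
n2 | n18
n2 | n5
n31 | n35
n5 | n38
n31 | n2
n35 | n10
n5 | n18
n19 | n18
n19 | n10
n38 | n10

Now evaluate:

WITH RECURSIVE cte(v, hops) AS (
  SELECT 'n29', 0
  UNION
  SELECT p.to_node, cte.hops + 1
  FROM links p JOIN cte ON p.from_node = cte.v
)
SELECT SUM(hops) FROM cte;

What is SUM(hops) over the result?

10

Base: (n29, hops=0).
Iteration 1: edges from {n29} -> (n19, hops=1).
Iteration 2: edges from {n19} -> (n10, hops=2), (n18, hops=2), (n38, hops=2).
Iteration 3: edges from {n10,n18,n38} -> (n10, hops=3).
Iteration 4: no outgoing edges from {n10}; recursion stops.
SUM(hops) = 0 + 1 + 2 + 2 + 2 + 3 = 10.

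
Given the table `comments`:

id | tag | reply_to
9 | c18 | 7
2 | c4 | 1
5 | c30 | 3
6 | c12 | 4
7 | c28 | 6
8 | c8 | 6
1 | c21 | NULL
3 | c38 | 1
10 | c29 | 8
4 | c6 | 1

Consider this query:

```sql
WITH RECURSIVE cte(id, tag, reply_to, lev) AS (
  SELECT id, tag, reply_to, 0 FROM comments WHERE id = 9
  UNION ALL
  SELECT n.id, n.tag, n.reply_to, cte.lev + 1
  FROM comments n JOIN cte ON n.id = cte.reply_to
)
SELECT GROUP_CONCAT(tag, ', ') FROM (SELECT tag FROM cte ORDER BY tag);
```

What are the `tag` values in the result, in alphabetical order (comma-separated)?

c12, c18, c21, c28, c6

Base: id=9 (c18), reply_to=7, lev 0.
Iteration 1: join on id=7 -> c28 (id 7, reply_to=6, lev 1).
Iteration 2: join on id=6 -> c12 (id 6, reply_to=4, lev 2).
Iteration 3: join on id=4 -> c6 (id 4, reply_to=1, lev 3).
Iteration 4: join on id=1 -> c21 (id 1, reply_to=NULL, lev 4).
Iteration 5: reply_to is NULL; no match; recursion stops.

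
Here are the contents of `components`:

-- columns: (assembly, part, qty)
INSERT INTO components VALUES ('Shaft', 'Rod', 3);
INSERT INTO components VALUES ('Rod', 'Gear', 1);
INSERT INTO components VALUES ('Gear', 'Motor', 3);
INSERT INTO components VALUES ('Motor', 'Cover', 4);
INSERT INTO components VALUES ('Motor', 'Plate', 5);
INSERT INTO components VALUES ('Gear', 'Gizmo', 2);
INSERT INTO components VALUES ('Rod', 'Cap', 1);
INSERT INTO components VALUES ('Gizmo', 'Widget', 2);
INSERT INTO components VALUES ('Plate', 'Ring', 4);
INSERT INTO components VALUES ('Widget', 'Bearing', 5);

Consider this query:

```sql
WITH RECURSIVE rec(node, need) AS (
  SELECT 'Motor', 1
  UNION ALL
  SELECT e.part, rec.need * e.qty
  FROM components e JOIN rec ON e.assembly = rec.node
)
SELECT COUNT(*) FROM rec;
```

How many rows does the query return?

4

Base: (Motor, need=1).
Iteration 1: components of {Motor} -> Cover = 1*4 = 4, Plate = 1*5 = 5.
Iteration 2: components of {Cover,Plate} -> Ring = 5*4 = 20.
Iteration 3: no further components; recursion stops.
Total rows emitted: 4.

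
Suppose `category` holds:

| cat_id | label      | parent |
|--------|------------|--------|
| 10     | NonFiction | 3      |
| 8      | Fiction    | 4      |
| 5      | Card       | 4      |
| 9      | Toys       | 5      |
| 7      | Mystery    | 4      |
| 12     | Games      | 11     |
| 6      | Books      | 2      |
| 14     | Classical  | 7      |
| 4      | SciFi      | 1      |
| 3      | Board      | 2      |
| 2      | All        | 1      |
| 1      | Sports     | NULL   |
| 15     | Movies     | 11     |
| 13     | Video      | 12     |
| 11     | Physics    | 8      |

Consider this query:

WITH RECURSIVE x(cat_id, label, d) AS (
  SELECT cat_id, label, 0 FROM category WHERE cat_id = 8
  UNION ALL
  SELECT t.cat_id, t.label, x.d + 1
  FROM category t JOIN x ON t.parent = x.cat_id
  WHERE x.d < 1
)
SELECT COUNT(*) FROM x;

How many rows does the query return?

2

Base: cat_id=8 (Fiction) at d 0.
Iteration 1: rows with parent in {8} -> Physics (id 11, d 1).
Iteration 2: d < 1 fails for all current rows; recursion stops.
Total rows emitted: 2.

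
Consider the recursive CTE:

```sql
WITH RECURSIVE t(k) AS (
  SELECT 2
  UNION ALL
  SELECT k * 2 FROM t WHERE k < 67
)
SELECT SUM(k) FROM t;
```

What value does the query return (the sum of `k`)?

Base: k=2.
Iteration 1: 2 < 67 holds -> k = 2 * 2 = 4.
Iteration 2: 4 < 67 holds -> k = 4 * 2 = 8.
Iteration 3: 8 < 67 holds -> k = 8 * 2 = 16.
Iteration 4: 16 < 67 holds -> k = 16 * 2 = 32.
Iteration 5: 32 < 67 holds -> k = 32 * 2 = 64.
Iteration 6: 64 < 67 holds -> k = 64 * 2 = 128.
Iteration 7: 128 < 67 fails; recursion stops.
SUM(k) = 2 + 4 + 8 + 16 + 32 + 64 + 128 = 254.

254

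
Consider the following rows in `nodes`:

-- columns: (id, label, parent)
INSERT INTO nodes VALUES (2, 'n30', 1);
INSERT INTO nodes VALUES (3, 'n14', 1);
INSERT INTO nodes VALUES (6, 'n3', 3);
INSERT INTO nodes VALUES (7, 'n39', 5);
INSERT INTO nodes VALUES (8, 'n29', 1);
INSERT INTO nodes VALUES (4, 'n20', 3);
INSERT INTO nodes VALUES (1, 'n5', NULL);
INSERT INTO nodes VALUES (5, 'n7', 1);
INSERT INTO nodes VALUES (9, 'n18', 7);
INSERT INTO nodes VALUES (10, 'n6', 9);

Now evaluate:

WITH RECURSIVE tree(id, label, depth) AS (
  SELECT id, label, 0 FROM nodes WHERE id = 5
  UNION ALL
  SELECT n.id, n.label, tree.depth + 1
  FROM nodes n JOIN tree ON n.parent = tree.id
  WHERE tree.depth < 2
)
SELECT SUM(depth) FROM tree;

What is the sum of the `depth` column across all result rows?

Base: id=5 (n7) at depth 0.
Iteration 1: rows with parent in {5} -> n39 (id 7, depth 1).
Iteration 2: rows with parent in {7} -> n18 (id 9, depth 2).
Iteration 3: depth < 2 fails for all current rows; recursion stops.
SUM(depth) = 0 + 1 + 2 = 3.

3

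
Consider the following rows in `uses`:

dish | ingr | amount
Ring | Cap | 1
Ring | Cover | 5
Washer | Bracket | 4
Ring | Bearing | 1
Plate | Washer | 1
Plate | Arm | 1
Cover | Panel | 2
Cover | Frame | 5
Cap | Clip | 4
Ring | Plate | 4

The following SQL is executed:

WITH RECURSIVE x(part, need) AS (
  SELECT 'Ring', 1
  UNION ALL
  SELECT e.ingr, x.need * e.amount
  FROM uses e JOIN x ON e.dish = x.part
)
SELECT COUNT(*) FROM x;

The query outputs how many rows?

Base: (Ring, need=1).
Iteration 1: components of {Ring} -> Bearing = 1*1 = 1, Cap = 1*1 = 1, Cover = 1*5 = 5, Plate = 1*4 = 4.
Iteration 2: components of {Bearing,Cap,Cover,Plate} -> Arm = 4*1 = 4, Clip = 1*4 = 4, Frame = 5*5 = 25, Panel = 5*2 = 10, Washer = 4*1 = 4.
Iteration 3: components of {Arm,Clip,Frame,Panel,Washer} -> Bracket = 4*4 = 16.
Iteration 4: no further components; recursion stops.
Total rows emitted: 11.

11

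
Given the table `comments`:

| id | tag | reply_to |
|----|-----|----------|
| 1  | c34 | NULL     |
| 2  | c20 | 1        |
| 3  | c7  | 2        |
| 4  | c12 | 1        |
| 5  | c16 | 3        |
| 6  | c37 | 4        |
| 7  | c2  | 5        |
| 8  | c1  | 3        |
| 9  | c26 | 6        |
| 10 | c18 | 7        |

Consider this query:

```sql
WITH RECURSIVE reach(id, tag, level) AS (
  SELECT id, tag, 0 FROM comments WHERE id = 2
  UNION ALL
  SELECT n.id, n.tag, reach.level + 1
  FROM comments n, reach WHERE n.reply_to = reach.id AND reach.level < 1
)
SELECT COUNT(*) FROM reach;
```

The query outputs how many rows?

Base: id=2 (c20) at level 0.
Iteration 1: rows with reply_to in {2} -> c7 (id 3, level 1).
Iteration 2: level < 1 fails for all current rows; recursion stops.
Total rows emitted: 2.

2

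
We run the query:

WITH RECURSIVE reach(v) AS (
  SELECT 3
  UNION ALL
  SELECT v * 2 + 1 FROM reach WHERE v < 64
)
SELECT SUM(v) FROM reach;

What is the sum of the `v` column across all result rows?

Base: v=3.
Iteration 1: 3 < 64 holds -> v = 3 * 2 + 1 = 7.
Iteration 2: 7 < 64 holds -> v = 7 * 2 + 1 = 15.
Iteration 3: 15 < 64 holds -> v = 15 * 2 + 1 = 31.
Iteration 4: 31 < 64 holds -> v = 31 * 2 + 1 = 63.
Iteration 5: 63 < 64 holds -> v = 63 * 2 + 1 = 127.
Iteration 6: 127 < 64 fails; recursion stops.
SUM(v) = 3 + 7 + 15 + 31 + 63 + 127 = 246.

246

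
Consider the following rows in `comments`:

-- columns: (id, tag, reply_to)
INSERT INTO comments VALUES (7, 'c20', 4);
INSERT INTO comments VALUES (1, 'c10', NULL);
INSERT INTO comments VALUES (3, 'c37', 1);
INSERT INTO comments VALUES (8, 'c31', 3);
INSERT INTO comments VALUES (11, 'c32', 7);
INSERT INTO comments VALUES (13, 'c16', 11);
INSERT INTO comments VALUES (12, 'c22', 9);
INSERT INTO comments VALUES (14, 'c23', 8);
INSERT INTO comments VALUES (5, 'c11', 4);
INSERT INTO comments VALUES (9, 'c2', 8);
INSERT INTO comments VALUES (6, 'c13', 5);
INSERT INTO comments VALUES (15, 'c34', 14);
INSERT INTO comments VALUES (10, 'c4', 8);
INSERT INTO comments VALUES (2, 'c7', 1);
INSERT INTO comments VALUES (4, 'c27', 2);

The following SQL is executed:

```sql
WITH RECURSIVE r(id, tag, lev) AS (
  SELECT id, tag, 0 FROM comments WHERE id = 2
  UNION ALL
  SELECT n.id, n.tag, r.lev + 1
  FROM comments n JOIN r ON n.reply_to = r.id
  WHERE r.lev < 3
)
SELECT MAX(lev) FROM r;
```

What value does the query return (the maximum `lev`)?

Base: id=2 (c7) at lev 0.
Iteration 1: rows with reply_to in {2} -> c27 (id 4, lev 1).
Iteration 2: rows with reply_to in {4} -> c11 (id 5, lev 2), c20 (id 7, lev 2).
Iteration 3: rows with reply_to in {5,7} -> c13 (id 6, lev 3), c32 (id 11, lev 3).
Iteration 4: lev < 3 fails for all current rows; recursion stops.
lev values: 0, 1, 2, 2, 3, 3; the maximum is 3.

3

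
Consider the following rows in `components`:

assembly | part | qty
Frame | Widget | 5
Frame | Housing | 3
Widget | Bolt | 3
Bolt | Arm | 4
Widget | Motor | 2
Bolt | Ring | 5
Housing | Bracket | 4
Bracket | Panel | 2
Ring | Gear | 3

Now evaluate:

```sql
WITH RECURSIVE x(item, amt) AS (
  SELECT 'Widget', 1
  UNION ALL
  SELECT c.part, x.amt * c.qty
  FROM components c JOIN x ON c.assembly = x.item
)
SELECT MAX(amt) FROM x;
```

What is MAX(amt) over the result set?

Base: (Widget, amt=1).
Iteration 1: components of {Widget} -> Bolt = 1*3 = 3, Motor = 1*2 = 2.
Iteration 2: components of {Bolt,Motor} -> Arm = 3*4 = 12, Ring = 3*5 = 15.
Iteration 3: components of {Arm,Ring} -> Gear = 15*3 = 45.
Iteration 4: no further components; recursion stops.
amt values: 1, 3, 2, 12, 15, 45; the maximum is 45.

45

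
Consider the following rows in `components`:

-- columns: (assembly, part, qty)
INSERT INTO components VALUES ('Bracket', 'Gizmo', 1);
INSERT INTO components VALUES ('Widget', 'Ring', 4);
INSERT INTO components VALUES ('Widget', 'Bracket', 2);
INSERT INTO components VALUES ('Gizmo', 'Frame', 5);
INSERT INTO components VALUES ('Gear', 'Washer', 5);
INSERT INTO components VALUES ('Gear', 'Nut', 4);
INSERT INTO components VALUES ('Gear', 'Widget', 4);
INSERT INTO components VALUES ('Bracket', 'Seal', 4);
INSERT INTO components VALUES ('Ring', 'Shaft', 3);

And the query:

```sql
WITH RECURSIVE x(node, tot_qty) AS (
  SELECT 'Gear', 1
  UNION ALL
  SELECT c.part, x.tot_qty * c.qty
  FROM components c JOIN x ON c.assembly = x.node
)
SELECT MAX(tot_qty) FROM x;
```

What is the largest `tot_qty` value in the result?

Base: (Gear, tot_qty=1).
Iteration 1: components of {Gear} -> Nut = 1*4 = 4, Washer = 1*5 = 5, Widget = 1*4 = 4.
Iteration 2: components of {Nut,Washer,Widget} -> Bracket = 4*2 = 8, Ring = 4*4 = 16.
Iteration 3: components of {Bracket,Ring} -> Gizmo = 8*1 = 8, Seal = 8*4 = 32, Shaft = 16*3 = 48.
Iteration 4: components of {Gizmo,Seal,Shaft} -> Frame = 8*5 = 40.
Iteration 5: no further components; recursion stops.
tot_qty values: 1, 4, 4, 5, 8, 16, 32, 8, 48, 40; the maximum is 48.

48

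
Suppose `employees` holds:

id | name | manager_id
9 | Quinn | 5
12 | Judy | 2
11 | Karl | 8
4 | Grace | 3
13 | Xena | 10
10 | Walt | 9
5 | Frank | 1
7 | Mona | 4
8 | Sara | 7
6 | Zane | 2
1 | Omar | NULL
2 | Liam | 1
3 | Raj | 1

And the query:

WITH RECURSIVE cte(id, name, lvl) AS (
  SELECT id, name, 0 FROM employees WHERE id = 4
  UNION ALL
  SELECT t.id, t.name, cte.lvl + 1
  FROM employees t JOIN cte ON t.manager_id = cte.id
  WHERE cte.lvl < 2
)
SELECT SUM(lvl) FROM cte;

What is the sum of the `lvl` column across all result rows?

Base: id=4 (Grace) at lvl 0.
Iteration 1: rows with manager_id in {4} -> Mona (id 7, lvl 1).
Iteration 2: rows with manager_id in {7} -> Sara (id 8, lvl 2).
Iteration 3: lvl < 2 fails for all current rows; recursion stops.
SUM(lvl) = 0 + 1 + 2 = 3.

3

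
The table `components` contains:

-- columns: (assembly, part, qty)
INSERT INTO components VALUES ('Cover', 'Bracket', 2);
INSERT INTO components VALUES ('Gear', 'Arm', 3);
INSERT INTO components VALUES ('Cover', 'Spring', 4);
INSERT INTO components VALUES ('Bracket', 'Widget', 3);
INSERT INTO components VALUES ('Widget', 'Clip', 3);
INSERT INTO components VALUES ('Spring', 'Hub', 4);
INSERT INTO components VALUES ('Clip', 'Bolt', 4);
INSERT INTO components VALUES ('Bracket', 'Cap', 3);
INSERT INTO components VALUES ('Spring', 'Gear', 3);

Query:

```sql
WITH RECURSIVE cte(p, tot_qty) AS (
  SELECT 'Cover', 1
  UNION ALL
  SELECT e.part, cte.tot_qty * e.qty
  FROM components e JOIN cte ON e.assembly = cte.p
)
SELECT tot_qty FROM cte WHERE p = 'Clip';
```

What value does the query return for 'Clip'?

Base: (Cover, tot_qty=1).
Iteration 1: components of {Cover} -> Bracket = 1*2 = 2, Spring = 1*4 = 4.
Iteration 2: components of {Bracket,Spring} -> Cap = 2*3 = 6, Gear = 4*3 = 12, Hub = 4*4 = 16, Widget = 2*3 = 6.
Iteration 3: components of {Cap,Gear,Hub,Widget} -> Arm = 12*3 = 36, Clip = 6*3 = 18.
Iteration 4: components of {Arm,Clip} -> Bolt = 18*4 = 72.
Iteration 5: no further components; recursion stops.

18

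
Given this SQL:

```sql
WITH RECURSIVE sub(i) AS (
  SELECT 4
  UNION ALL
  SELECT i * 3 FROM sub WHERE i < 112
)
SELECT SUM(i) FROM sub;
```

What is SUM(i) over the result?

484

Base: i=4.
Iteration 1: 4 < 112 holds -> i = 4 * 3 = 12.
Iteration 2: 12 < 112 holds -> i = 12 * 3 = 36.
Iteration 3: 36 < 112 holds -> i = 36 * 3 = 108.
Iteration 4: 108 < 112 holds -> i = 108 * 3 = 324.
Iteration 5: 324 < 112 fails; recursion stops.
SUM(i) = 4 + 12 + 36 + 108 + 324 = 484.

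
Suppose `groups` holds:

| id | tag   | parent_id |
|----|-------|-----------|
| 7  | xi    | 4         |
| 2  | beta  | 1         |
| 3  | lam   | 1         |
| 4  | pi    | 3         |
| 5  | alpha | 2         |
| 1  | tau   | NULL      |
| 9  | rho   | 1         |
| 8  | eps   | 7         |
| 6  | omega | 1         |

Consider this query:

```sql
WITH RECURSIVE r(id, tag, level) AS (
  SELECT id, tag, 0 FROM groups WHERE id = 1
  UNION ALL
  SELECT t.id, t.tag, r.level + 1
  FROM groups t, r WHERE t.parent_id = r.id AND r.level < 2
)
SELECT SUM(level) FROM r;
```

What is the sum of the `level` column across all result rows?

8

Base: id=1 (tau) at level 0.
Iteration 1: rows with parent_id in {1} -> beta (id 2, level 1), lam (id 3, level 1), omega (id 6, level 1), rho (id 9, level 1).
Iteration 2: rows with parent_id in {2,3,6,9} -> pi (id 4, level 2), alpha (id 5, level 2).
Iteration 3: level < 2 fails for all current rows; recursion stops.
SUM(level) = 0 + 1 + 1 + 1 + 1 + 2 + 2 = 8.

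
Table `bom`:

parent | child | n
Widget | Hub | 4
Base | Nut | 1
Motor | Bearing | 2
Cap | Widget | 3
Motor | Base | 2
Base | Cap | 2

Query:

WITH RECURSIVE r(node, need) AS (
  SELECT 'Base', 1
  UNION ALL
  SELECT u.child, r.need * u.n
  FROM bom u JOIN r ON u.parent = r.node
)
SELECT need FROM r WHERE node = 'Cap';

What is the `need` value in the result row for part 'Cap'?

2

Base: (Base, need=1).
Iteration 1: components of {Base} -> Cap = 1*2 = 2, Nut = 1*1 = 1.
Iteration 2: components of {Cap,Nut} -> Widget = 2*3 = 6.
Iteration 3: components of {Widget} -> Hub = 6*4 = 24.
Iteration 4: no further components; recursion stops.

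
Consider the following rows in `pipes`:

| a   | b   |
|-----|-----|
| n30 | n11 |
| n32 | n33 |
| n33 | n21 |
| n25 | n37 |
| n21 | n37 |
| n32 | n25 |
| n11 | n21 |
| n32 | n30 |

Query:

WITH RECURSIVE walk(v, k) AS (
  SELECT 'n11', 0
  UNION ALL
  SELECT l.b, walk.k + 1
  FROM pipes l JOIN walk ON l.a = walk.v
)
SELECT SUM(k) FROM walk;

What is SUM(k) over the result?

3

Base: (n11, k=0).
Iteration 1: edges from {n11} -> (n21, k=1).
Iteration 2: edges from {n21} -> (n37, k=2).
Iteration 3: no outgoing edges from {n37}; recursion stops.
SUM(k) = 0 + 1 + 2 = 3.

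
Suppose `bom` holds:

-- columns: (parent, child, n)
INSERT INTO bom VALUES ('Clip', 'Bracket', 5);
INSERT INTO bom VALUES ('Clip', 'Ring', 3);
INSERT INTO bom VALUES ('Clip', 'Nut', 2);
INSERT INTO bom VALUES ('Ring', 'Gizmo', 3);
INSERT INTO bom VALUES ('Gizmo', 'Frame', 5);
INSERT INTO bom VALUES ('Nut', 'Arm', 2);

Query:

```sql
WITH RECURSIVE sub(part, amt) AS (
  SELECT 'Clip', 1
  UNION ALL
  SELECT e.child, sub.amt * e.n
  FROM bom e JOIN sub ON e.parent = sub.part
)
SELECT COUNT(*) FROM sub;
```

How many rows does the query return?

Base: (Clip, amt=1).
Iteration 1: components of {Clip} -> Bracket = 1*5 = 5, Nut = 1*2 = 2, Ring = 1*3 = 3.
Iteration 2: components of {Bracket,Nut,Ring} -> Arm = 2*2 = 4, Gizmo = 3*3 = 9.
Iteration 3: components of {Arm,Gizmo} -> Frame = 9*5 = 45.
Iteration 4: no further components; recursion stops.
Total rows emitted: 7.

7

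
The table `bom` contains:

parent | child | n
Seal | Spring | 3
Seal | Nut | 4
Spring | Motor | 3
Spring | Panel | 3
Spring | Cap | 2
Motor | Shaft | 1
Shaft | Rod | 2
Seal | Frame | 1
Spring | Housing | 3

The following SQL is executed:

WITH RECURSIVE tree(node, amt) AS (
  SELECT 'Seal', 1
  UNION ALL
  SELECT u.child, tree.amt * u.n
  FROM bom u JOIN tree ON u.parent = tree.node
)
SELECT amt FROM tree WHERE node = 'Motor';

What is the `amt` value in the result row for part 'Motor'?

9

Base: (Seal, amt=1).
Iteration 1: components of {Seal} -> Frame = 1*1 = 1, Nut = 1*4 = 4, Spring = 1*3 = 3.
Iteration 2: components of {Frame,Nut,Spring} -> Cap = 3*2 = 6, Housing = 3*3 = 9, Motor = 3*3 = 9, Panel = 3*3 = 9.
Iteration 3: components of {Cap,Housing,Motor,Panel} -> Shaft = 9*1 = 9.
Iteration 4: components of {Shaft} -> Rod = 9*2 = 18.
Iteration 5: no further components; recursion stops.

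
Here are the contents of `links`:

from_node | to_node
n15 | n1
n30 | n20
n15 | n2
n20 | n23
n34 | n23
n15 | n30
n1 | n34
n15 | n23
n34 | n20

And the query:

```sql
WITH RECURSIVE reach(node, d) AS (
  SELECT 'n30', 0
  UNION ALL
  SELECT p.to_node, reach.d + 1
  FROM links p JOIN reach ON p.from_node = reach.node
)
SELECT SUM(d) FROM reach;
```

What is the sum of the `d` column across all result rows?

3

Base: (n30, d=0).
Iteration 1: edges from {n30} -> (n20, d=1).
Iteration 2: edges from {n20} -> (n23, d=2).
Iteration 3: no outgoing edges from {n23}; recursion stops.
SUM(d) = 0 + 1 + 2 = 3.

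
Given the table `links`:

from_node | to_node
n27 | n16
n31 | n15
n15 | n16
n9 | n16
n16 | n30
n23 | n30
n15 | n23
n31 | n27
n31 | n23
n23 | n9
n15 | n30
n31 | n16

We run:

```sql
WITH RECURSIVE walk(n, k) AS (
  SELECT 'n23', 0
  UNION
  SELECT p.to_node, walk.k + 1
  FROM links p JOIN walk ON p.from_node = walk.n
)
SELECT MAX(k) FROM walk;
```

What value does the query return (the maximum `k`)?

Base: (n23, k=0).
Iteration 1: edges from {n23} -> (n30, k=1), (n9, k=1).
Iteration 2: edges from {n30,n9} -> (n16, k=2).
Iteration 3: edges from {n16} -> (n30, k=3).
Iteration 4: no outgoing edges from {n30}; recursion stops.
k values: 0, 1, 1, 2, 3; the maximum is 3.

3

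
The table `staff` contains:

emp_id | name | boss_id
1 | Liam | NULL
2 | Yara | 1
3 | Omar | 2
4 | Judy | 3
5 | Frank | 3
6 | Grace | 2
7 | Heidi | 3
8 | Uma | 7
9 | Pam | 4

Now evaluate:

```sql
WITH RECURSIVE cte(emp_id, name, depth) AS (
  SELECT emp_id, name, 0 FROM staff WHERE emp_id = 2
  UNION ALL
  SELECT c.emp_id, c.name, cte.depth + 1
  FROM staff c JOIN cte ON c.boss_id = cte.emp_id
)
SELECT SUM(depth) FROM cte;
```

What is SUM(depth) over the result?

14

Base: emp_id=2 (Yara) at depth 0.
Iteration 1: rows with boss_id in {2} -> Omar (id 3, depth 1), Grace (id 6, depth 1).
Iteration 2: rows with boss_id in {3,6} -> Judy (id 4, depth 2), Frank (id 5, depth 2), Heidi (id 7, depth 2).
Iteration 3: rows with boss_id in {4,5,7} -> Uma (id 8, depth 3), Pam (id 9, depth 3).
Iteration 4: no rows with boss_id in {8,9}; recursion stops.
SUM(depth) = 0 + 1 + 1 + 2 + 2 + 2 + 3 + 3 = 14.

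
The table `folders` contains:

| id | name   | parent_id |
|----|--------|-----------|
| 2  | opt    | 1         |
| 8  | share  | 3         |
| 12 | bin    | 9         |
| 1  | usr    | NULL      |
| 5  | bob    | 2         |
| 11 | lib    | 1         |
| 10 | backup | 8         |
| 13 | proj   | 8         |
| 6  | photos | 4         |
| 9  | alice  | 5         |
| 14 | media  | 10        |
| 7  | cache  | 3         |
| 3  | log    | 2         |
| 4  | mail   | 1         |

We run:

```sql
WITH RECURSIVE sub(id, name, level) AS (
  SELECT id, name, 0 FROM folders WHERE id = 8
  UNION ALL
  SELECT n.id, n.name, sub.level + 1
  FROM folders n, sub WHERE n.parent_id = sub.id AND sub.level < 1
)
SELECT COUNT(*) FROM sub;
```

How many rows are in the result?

Base: id=8 (share) at level 0.
Iteration 1: rows with parent_id in {8} -> backup (id 10, level 1), proj (id 13, level 1).
Iteration 2: level < 1 fails for all current rows; recursion stops.
Total rows emitted: 3.

3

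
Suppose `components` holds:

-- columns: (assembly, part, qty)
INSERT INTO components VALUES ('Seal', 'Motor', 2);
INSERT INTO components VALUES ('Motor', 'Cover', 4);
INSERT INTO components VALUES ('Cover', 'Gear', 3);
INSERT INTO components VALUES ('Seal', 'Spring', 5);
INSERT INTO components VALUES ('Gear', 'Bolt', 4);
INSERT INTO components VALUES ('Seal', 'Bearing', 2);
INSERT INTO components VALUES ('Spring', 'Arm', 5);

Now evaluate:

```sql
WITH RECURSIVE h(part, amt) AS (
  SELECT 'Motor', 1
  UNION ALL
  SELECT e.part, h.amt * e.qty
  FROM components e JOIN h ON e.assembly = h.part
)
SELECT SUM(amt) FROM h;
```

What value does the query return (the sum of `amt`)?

65

Base: (Motor, amt=1).
Iteration 1: components of {Motor} -> Cover = 1*4 = 4.
Iteration 2: components of {Cover} -> Gear = 4*3 = 12.
Iteration 3: components of {Gear} -> Bolt = 12*4 = 48.
Iteration 4: no further components; recursion stops.
SUM(amt) = 1 + 4 + 12 + 48 = 65.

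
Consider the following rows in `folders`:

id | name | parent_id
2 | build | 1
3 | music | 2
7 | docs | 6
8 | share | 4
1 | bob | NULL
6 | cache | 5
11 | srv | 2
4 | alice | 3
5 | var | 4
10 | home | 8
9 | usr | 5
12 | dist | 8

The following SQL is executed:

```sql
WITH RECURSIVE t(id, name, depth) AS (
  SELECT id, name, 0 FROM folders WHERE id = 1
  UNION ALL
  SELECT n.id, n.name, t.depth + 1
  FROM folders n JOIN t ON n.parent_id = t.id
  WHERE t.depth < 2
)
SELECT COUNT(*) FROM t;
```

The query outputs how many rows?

Base: id=1 (bob) at depth 0.
Iteration 1: rows with parent_id in {1} -> build (id 2, depth 1).
Iteration 2: rows with parent_id in {2} -> music (id 3, depth 2), srv (id 11, depth 2).
Iteration 3: depth < 2 fails for all current rows; recursion stops.
Total rows emitted: 4.

4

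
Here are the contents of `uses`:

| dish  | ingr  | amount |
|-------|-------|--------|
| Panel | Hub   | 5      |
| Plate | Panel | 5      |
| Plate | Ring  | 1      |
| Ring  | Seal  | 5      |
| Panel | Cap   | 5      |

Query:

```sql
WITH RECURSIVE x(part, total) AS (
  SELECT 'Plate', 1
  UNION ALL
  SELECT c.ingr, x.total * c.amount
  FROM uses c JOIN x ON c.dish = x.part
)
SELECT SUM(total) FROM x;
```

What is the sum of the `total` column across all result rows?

62

Base: (Plate, total=1).
Iteration 1: components of {Plate} -> Panel = 1*5 = 5, Ring = 1*1 = 1.
Iteration 2: components of {Panel,Ring} -> Cap = 5*5 = 25, Hub = 5*5 = 25, Seal = 1*5 = 5.
Iteration 3: no further components; recursion stops.
SUM(total) = 1 + 5 + 1 + 25 + 25 + 5 = 62.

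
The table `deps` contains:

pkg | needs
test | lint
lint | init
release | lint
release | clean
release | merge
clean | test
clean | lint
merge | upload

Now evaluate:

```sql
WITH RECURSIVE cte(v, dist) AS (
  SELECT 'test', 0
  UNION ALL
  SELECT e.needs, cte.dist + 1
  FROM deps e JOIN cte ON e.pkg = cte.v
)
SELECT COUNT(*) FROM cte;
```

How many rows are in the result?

Base: (test, dist=0).
Iteration 1: edges from {test} -> (lint, dist=1).
Iteration 2: edges from {lint} -> (init, dist=2).
Iteration 3: no outgoing edges from {init}; recursion stops.
Total rows emitted: 3.

3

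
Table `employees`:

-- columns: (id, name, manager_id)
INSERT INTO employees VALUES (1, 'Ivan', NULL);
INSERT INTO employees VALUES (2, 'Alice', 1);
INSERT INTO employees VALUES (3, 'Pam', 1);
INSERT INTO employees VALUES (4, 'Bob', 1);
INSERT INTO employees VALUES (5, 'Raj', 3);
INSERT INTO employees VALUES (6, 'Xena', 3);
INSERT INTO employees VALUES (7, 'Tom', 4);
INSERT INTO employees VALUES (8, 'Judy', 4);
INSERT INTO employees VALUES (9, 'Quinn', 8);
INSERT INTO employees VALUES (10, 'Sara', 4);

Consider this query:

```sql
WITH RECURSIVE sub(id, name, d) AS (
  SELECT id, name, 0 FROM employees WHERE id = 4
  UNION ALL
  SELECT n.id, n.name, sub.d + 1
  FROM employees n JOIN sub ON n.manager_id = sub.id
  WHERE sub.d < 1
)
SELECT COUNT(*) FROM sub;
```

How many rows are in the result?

Base: id=4 (Bob) at d 0.
Iteration 1: rows with manager_id in {4} -> Tom (id 7, d 1), Judy (id 8, d 1), Sara (id 10, d 1).
Iteration 2: d < 1 fails for all current rows; recursion stops.
Total rows emitted: 4.

4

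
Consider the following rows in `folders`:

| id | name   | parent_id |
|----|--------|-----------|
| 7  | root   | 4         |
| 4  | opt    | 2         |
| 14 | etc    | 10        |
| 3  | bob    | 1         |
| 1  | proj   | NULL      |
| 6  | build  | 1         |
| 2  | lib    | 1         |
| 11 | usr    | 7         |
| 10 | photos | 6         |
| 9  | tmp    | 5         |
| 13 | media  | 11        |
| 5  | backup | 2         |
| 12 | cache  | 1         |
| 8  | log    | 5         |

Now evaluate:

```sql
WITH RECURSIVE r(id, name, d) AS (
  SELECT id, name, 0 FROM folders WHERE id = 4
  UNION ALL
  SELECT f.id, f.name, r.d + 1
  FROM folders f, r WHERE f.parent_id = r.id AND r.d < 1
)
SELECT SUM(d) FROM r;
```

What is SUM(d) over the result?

Base: id=4 (opt) at d 0.
Iteration 1: rows with parent_id in {4} -> root (id 7, d 1).
Iteration 2: d < 1 fails for all current rows; recursion stops.
SUM(d) = 0 + 1 = 1.

1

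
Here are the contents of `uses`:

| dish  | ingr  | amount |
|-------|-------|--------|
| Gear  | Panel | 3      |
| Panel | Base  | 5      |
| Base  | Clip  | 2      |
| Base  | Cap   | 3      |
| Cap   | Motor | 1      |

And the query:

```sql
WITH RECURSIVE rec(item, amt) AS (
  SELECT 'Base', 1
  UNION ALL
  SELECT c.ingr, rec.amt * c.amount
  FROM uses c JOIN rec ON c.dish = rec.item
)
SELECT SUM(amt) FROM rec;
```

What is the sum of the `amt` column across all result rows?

9

Base: (Base, amt=1).
Iteration 1: components of {Base} -> Cap = 1*3 = 3, Clip = 1*2 = 2.
Iteration 2: components of {Cap,Clip} -> Motor = 3*1 = 3.
Iteration 3: no further components; recursion stops.
SUM(amt) = 1 + 2 + 3 + 3 = 9.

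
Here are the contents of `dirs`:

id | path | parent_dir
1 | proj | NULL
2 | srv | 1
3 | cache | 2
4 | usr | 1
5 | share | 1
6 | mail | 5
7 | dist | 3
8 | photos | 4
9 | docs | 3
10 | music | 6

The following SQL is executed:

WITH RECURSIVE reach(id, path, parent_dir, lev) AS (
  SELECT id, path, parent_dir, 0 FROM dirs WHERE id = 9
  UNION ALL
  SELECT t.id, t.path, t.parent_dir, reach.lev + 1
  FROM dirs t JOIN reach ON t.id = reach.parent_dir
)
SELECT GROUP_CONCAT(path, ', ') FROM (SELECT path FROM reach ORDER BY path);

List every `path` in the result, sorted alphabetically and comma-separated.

cache, docs, proj, srv

Base: id=9 (docs), parent_dir=3, lev 0.
Iteration 1: join on id=3 -> cache (id 3, parent_dir=2, lev 1).
Iteration 2: join on id=2 -> srv (id 2, parent_dir=1, lev 2).
Iteration 3: join on id=1 -> proj (id 1, parent_dir=NULL, lev 3).
Iteration 4: parent_dir is NULL; no match; recursion stops.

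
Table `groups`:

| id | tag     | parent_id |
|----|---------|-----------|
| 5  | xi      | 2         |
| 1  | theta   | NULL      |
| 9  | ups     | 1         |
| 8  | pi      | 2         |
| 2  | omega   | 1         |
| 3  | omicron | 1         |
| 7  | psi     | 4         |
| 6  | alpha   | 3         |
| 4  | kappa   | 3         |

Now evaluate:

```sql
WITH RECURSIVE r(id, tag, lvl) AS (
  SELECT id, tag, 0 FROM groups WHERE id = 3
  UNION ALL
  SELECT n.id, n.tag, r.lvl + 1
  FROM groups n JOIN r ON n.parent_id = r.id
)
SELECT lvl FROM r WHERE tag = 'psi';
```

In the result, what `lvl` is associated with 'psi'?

Base: id=3 (omicron) at lvl 0.
Iteration 1: rows with parent_id in {3} -> kappa (id 4, lvl 1), alpha (id 6, lvl 1).
Iteration 2: rows with parent_id in {4,6} -> psi (id 7, lvl 2).
Iteration 3: no rows with parent_id in {7}; recursion stops.

2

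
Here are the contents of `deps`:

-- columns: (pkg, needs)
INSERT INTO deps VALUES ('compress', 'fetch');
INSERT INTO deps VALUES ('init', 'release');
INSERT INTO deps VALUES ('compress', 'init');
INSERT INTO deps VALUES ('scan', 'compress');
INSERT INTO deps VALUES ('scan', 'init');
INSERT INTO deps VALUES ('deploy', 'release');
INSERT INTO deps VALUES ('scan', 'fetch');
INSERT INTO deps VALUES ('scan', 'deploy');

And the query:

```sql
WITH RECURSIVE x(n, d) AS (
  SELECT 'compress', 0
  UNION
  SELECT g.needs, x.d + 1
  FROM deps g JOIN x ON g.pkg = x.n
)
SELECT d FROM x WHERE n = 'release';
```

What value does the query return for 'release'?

2

Base: (compress, d=0).
Iteration 1: edges from {compress} -> (fetch, d=1), (init, d=1).
Iteration 2: edges from {fetch,init} -> (release, d=2).
Iteration 3: no outgoing edges from {release}; recursion stops.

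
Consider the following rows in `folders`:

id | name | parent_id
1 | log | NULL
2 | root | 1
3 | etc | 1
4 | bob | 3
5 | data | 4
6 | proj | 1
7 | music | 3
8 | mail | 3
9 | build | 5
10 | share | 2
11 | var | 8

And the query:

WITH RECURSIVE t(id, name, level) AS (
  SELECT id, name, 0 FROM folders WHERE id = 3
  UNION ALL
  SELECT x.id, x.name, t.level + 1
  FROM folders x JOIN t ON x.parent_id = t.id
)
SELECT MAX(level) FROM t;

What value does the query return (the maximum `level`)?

3

Base: id=3 (etc) at level 0.
Iteration 1: rows with parent_id in {3} -> bob (id 4, level 1), music (id 7, level 1), mail (id 8, level 1).
Iteration 2: rows with parent_id in {4,7,8} -> data (id 5, level 2), var (id 11, level 2).
Iteration 3: rows with parent_id in {5,11} -> build (id 9, level 3).
Iteration 4: no rows with parent_id in {9}; recursion stops.
level values: 0, 1, 1, 1, 2, 2, 3; the maximum is 3.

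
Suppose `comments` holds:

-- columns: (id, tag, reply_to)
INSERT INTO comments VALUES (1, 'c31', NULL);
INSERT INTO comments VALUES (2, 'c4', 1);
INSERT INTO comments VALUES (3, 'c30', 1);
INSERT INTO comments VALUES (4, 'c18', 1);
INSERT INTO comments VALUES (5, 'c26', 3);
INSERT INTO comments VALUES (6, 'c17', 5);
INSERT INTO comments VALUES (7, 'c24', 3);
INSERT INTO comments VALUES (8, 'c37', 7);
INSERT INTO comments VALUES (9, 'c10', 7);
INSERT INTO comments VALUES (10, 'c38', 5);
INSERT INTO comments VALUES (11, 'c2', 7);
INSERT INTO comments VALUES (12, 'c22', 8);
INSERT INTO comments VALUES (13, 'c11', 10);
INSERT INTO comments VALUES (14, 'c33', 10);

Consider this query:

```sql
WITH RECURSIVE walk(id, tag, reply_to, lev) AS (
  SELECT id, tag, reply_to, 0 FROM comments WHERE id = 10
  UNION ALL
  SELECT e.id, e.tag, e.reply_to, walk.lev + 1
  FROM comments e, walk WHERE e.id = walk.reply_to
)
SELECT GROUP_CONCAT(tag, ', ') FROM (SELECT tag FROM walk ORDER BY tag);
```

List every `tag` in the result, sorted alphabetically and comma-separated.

c26, c30, c31, c38

Base: id=10 (c38), reply_to=5, lev 0.
Iteration 1: join on id=5 -> c26 (id 5, reply_to=3, lev 1).
Iteration 2: join on id=3 -> c30 (id 3, reply_to=1, lev 2).
Iteration 3: join on id=1 -> c31 (id 1, reply_to=NULL, lev 3).
Iteration 4: reply_to is NULL; no match; recursion stops.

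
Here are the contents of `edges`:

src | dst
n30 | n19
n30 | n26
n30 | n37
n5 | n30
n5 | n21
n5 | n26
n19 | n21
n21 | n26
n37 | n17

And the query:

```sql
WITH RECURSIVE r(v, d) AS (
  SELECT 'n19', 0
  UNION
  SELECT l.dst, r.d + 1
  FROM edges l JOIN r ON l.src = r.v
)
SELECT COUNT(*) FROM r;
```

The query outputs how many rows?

3

Base: (n19, d=0).
Iteration 1: edges from {n19} -> (n21, d=1).
Iteration 2: edges from {n21} -> (n26, d=2).
Iteration 3: no outgoing edges from {n26}; recursion stops.
Total rows emitted: 3.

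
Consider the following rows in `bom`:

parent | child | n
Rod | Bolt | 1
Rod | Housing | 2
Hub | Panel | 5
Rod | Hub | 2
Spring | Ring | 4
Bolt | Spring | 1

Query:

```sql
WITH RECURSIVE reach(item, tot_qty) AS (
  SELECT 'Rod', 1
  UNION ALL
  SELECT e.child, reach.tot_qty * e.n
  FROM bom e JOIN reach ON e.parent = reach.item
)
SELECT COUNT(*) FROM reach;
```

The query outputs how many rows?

7

Base: (Rod, tot_qty=1).
Iteration 1: components of {Rod} -> Bolt = 1*1 = 1, Housing = 1*2 = 2, Hub = 1*2 = 2.
Iteration 2: components of {Bolt,Housing,Hub} -> Panel = 2*5 = 10, Spring = 1*1 = 1.
Iteration 3: components of {Panel,Spring} -> Ring = 1*4 = 4.
Iteration 4: no further components; recursion stops.
Total rows emitted: 7.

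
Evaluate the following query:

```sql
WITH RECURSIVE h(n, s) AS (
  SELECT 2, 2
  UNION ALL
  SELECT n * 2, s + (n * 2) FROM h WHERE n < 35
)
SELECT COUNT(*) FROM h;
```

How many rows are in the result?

6

Base: n=2, s=2.
Iteration 1: 2 < 35 holds -> n = 2 * 2 = 4, s = 2 + 4 = 6.
Iteration 2: 4 < 35 holds -> n = 4 * 2 = 8, s = 6 + 8 = 14.
Iteration 3: 8 < 35 holds -> n = 8 * 2 = 16, s = 14 + 16 = 30.
Iteration 4: 16 < 35 holds -> n = 16 * 2 = 32, s = 30 + 32 = 62.
Iteration 5: 32 < 35 holds -> n = 32 * 2 = 64, s = 62 + 64 = 126.
Iteration 6: 64 < 35 fails; recursion stops.
Total rows emitted: 6.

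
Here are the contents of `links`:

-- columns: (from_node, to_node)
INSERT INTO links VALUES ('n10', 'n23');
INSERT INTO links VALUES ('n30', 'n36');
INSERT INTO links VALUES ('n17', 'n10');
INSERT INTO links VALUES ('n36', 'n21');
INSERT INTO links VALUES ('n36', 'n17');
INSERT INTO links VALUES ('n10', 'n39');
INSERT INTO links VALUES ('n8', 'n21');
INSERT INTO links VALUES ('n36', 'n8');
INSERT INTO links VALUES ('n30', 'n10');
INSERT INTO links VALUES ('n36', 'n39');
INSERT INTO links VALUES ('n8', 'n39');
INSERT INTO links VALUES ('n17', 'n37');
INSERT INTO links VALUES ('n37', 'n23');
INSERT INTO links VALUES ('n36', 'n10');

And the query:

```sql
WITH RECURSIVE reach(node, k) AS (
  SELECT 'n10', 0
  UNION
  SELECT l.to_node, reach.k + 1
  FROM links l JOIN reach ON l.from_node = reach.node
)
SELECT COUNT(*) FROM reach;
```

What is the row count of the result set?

Base: (n10, k=0).
Iteration 1: edges from {n10} -> (n23, k=1), (n39, k=1).
Iteration 2: no outgoing edges from {n23,n39}; recursion stops.
Total rows emitted: 3.

3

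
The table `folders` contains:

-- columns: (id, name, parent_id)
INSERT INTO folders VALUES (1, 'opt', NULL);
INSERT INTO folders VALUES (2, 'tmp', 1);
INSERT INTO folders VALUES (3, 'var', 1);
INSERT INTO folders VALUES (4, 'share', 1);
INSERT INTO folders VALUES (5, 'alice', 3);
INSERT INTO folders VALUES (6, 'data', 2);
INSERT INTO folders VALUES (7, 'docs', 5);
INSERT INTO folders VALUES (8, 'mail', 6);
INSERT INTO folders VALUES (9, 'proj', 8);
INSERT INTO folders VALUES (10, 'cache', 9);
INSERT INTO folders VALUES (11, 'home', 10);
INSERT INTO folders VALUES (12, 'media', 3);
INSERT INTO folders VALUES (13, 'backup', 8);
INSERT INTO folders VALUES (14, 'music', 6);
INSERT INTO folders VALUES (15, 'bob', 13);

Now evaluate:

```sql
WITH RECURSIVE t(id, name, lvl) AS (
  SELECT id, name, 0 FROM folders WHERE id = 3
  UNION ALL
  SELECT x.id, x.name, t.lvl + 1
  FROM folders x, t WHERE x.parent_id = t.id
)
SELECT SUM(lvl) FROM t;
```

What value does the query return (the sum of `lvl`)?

4

Base: id=3 (var) at lvl 0.
Iteration 1: rows with parent_id in {3} -> alice (id 5, lvl 1), media (id 12, lvl 1).
Iteration 2: rows with parent_id in {5,12} -> docs (id 7, lvl 2).
Iteration 3: no rows with parent_id in {7}; recursion stops.
SUM(lvl) = 0 + 1 + 1 + 2 = 4.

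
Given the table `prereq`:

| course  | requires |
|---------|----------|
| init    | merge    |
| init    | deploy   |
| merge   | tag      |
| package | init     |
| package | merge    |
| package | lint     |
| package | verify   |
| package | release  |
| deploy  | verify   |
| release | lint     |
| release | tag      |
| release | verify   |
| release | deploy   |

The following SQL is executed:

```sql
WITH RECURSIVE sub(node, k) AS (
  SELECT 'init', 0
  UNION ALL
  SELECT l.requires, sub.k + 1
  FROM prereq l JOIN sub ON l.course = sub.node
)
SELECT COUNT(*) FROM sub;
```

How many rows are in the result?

5

Base: (init, k=0).
Iteration 1: edges from {init} -> (deploy, k=1), (merge, k=1).
Iteration 2: edges from {deploy,merge} -> (tag, k=2), (verify, k=2).
Iteration 3: no outgoing edges from {tag,verify}; recursion stops.
Total rows emitted: 5.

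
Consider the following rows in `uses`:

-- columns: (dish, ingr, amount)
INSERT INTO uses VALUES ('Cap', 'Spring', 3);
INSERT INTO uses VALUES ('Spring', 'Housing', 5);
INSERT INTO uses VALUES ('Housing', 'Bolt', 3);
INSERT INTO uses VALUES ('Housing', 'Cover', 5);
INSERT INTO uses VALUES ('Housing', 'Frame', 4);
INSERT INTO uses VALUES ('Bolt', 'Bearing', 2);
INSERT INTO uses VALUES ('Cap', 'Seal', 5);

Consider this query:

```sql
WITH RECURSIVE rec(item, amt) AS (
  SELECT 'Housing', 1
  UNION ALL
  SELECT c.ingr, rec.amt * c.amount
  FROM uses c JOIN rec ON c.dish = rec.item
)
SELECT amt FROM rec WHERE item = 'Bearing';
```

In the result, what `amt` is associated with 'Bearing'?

Base: (Housing, amt=1).
Iteration 1: components of {Housing} -> Bolt = 1*3 = 3, Cover = 1*5 = 5, Frame = 1*4 = 4.
Iteration 2: components of {Bolt,Cover,Frame} -> Bearing = 3*2 = 6.
Iteration 3: no further components; recursion stops.

6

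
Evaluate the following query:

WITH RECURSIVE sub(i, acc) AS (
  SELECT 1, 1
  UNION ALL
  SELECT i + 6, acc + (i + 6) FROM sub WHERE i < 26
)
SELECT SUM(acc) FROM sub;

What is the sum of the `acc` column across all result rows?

231

Base: i=1, acc=1.
Iteration 1: 1 < 26 holds -> i = 1 + 6 = 7, acc = 1 + 7 = 8.
Iteration 2: 7 < 26 holds -> i = 7 + 6 = 13, acc = 8 + 13 = 21.
Iteration 3: 13 < 26 holds -> i = 13 + 6 = 19, acc = 21 + 19 = 40.
Iteration 4: 19 < 26 holds -> i = 19 + 6 = 25, acc = 40 + 25 = 65.
Iteration 5: 25 < 26 holds -> i = 25 + 6 = 31, acc = 65 + 31 = 96.
Iteration 6: 31 < 26 fails; recursion stops.
SUM(acc) = 1 + 8 + 21 + 40 + 65 + 96 = 231.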